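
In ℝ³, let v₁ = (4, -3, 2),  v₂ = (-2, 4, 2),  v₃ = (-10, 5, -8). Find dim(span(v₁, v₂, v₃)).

Form the matrix with v₁, v₂, v₃ as columns and reduce.
Exactly 2 pivots survive; hence the rank is 2.

2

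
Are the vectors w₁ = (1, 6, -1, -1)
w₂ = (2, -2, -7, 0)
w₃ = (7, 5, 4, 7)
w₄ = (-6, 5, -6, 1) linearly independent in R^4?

Form the 4×4 matrix with these as columns; its determinant is -3541.
A nonzero determinant means the columns are linearly independent.

linearly independent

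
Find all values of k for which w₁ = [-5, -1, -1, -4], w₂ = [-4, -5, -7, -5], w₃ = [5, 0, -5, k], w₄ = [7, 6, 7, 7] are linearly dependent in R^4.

The vectors are dependent exactly when the determinant of the matrix with rows w₁, w₂, w₃, w₄ vanishes.
Expanding, det = 25*k - 35.
This vanishes exactly when k = 7/5.

k = 7/5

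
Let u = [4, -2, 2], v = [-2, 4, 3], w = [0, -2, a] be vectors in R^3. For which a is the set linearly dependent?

a = -8/3

Dependence holds iff the 3×3 matrix [u v w] is singular.
Cofactor expansion gives det = 12*a + 32.
This vanishes exactly when a = -8/3.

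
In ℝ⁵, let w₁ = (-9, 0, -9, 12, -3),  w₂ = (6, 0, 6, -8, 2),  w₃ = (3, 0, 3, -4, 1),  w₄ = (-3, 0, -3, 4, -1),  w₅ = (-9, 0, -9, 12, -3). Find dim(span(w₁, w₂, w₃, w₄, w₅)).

Row-reduce the 5×5 matrix with these as rows.
The echelon form has 1 nonzero row, so the rank is 1.

1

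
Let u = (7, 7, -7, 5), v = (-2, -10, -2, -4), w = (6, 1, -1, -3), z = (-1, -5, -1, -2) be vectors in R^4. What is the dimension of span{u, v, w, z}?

3

Put the 4×4 matrix [u|v|w|z] into echelon form.
Reduction leaves 3 leading entries, giving rank 3.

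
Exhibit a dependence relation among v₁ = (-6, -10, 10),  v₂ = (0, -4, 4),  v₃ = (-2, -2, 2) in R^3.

Set up α₁v₁ + … + α₃v₃ = 0 and solve the homogeneous system.
The free variable yields coefficients (1, -1, -3) (any nonzero multiple also works).

v₁ - v₂ - 3v₃ = 0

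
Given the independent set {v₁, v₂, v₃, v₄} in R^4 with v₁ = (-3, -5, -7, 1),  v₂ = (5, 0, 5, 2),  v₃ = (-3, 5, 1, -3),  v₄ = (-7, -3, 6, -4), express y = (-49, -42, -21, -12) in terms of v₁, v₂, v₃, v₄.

y = 4v₁ - 3v₂ - 2v₃ + 4v₄

Solve the system with v₁, v₂, v₃, v₄ as columns and y as the right-hand side.
Back-substitution yields (α₁, …, α₄) = (4, -3, -2, 4).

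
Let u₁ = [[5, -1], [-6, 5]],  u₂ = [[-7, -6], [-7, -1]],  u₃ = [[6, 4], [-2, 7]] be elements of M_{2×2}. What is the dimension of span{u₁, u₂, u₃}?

3

Represent each element by its coordinate vector in ℝ⁴.
Row-reduce the 3×4 matrix with these as rows.
The echelon form has 3 nonzero rows, so the rank is 3.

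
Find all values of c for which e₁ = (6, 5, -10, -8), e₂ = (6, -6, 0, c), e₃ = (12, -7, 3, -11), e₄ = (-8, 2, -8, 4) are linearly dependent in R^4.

The set is linearly dependent precisely when det[e₁; e₂; e₃; e₄] = 0.
The determinant works out to 980*c + 6720.
Setting this to zero gives c = -48/7.

c = -48/7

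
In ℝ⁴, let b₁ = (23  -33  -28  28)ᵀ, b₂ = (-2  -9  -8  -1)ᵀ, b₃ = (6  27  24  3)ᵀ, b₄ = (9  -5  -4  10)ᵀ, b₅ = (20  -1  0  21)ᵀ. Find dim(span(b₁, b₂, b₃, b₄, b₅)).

2

Apply Gaussian elimination to the matrix whose rows are b₁, b₂, b₃, b₄, b₅.
The echelon form has 2 nonzero rows, so the rank is 2.
(With 5 elements in a 4-dimensional space the rank is at most 4.)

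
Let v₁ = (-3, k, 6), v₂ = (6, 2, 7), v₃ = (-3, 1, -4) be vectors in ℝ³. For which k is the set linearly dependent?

k = -39

The vectors are dependent exactly when the determinant of the matrix with rows v₁, v₂, v₃ vanishes.
Expanding, det = 3*k + 117.
Solving 3*k + 117 = 0 yields k = -39.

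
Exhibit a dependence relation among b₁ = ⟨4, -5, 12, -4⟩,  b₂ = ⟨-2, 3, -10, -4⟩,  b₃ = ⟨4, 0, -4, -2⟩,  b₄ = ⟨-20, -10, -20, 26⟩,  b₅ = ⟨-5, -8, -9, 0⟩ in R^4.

3b₁ + 3b₂ + b₃ + b₄ - 2b₅ = 0

Solve the homogeneous system with b₁, b₂, b₃, b₄, b₅ as columns by row-reducing the coefficient matrix.
A generator of the null space is (3, 3, 1, 1, -2).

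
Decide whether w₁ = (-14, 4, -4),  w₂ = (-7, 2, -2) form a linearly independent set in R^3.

linearly dependent

Place the vectors as rows of a 2×3 matrix and reduce to echelon form.
The reduction yields 1 nonzero row, so the rank is 1.
Since rank 1 < 2, the set is linearly dependent.
Indeed w₁ - 2w₂ = 0.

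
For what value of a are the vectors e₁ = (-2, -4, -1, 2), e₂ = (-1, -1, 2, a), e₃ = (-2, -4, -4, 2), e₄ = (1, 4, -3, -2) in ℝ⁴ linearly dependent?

a = 1/2

Dependence holds iff the 4×4 matrix [e₁ e₂ e₃ e₄] is singular.
Cofactor expansion gives det = 6 - 12*a.
This vanishes exactly when a = 1/2.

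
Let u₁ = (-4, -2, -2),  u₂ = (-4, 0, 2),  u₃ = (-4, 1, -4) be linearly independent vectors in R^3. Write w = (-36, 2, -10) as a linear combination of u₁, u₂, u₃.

Set up the augmented matrix [u₁ | u₂ | u₃ | w] and row-reduce.
Row-reducing the augmented matrix gives the unique coefficients (a₁, a₂, a₃) = (1, 4, 4).

w = u₁ + 4u₂ + 4u₃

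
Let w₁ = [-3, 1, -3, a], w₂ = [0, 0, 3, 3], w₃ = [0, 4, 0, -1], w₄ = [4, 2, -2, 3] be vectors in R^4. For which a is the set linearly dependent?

a = -59/8

The vectors are dependent exactly when the determinant of the matrix with rows w₁, w₂, w₃, w₄ vanishes.
The determinant works out to 48*a + 354.
Setting this to zero gives a = -59/8.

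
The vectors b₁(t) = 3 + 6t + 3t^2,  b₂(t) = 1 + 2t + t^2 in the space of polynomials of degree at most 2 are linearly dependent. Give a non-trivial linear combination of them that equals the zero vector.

Pass to coordinate vectors relative to the basis {1, t, t^2}.
Write the vectors as columns of a matrix and find a nonzero vector in its null space.
The free variable yields coefficients (1, -3) (any nonzero multiple also works).

b₁ - 3b₂ = 0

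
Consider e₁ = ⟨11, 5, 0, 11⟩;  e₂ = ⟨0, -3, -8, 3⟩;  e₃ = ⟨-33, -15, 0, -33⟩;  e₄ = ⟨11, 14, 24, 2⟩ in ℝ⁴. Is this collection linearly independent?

linearly dependent

The matrix [e₁|e₂|e₃|e₄] has determinant 0.
A zero determinant means the columns are linearly dependent.
Indeed 3e₁ + e₃ = 0.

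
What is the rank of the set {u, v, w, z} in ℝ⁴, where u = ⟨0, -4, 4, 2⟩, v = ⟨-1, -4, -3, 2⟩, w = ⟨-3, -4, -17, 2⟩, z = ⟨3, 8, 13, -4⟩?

2

Put the 4×4 matrix [u|v|w|z] into echelon form.
There are 2 pivot columns, so rank = 2.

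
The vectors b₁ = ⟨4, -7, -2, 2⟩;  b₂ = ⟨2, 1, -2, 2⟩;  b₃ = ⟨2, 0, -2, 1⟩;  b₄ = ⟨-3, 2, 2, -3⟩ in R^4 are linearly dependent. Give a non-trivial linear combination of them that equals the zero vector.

Row-reduce the matrix with b₁, b₂, b₃, b₄ as columns; the null space gives the coefficients.
The free variable yields coefficients (1, 3, -2, 2) (any nonzero multiple also works).

b₁ + 3b₂ - 2b₃ + 2b₄ = 0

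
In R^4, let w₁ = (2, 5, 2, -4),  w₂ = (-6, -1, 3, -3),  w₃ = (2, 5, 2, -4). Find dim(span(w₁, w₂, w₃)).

dim = 2

Row-reduce the 3×4 matrix with these as rows.
Reduction leaves 2 leading entries, giving rank 2.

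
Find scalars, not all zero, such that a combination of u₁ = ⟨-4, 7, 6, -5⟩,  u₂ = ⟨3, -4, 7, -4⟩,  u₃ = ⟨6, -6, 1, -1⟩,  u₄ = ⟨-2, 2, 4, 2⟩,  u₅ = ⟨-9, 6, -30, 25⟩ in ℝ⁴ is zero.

2u₁ + 3u₂ + u₃ - u₄ + u₅ = 0

Set up α₁u₁ + … + α₅u₅ = 0 and solve the homogeneous system.
The free variable yields coefficients (2, 3, 1, -1, 1) (any nonzero multiple also works).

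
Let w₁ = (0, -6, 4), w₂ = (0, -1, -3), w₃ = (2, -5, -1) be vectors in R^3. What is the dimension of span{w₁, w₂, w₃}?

dim = 3

Row-reduce the 3×3 matrix with these as rows.
There are 3 pivot columns, so rank = 3.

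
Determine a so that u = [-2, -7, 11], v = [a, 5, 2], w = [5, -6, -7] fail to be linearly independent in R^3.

a = -13/5

Dependence holds iff the 3×3 matrix [u v w] is singular.
Expanding, det = -115*a - 299.
Solving -115*a - 299 = 0 yields a = -13/5.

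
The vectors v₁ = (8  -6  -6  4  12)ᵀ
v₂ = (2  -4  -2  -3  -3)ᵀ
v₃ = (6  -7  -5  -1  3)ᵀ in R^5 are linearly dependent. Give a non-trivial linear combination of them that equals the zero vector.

v₁ + 2v₂ - 2v₃ = 0

Row-reduce the matrix with v₁, v₂, v₃ as columns; the null space gives the coefficients.
One solution (up to scaling) is (1, 2, -2).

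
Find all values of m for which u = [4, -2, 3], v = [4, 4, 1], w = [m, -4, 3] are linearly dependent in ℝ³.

m = 20/7

Dependence holds iff the 3×3 matrix [u v w] is singular.
The determinant works out to 40 - 14*m.
Solving 40 - 14*m = 0 yields m = 20/7.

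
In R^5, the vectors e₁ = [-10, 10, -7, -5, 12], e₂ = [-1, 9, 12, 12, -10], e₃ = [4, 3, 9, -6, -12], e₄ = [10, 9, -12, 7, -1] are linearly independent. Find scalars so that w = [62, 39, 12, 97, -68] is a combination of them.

w = -3e₁ + 4e₂ - e₃ + 4e₄

Solve the system with e₁, e₂, e₃, e₄ as columns and w as the right-hand side.
The system has the unique solution (c₁, …, c₄) = (-3, 4, -1, 4).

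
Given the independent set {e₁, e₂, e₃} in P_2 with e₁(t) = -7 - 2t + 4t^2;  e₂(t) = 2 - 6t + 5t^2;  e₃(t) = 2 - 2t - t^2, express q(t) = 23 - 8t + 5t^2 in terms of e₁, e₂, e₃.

q = -3e₁ + 3e₂ - 2e₃

Take coordinate vectors relative to {1, t, t^2}.
Solve the system with e₁, e₂, e₃ as columns and q as the right-hand side.
Back-substitution yields (c₁, c₂, c₃) = (-3, 3, -2).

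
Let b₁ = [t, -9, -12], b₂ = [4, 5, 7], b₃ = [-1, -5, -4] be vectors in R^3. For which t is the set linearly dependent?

Dependence holds iff the 3×3 matrix [b₁ b₂ b₃] is singular.
The determinant works out to 15*t + 99.
Setting this to zero gives t = -33/5.

t = -33/5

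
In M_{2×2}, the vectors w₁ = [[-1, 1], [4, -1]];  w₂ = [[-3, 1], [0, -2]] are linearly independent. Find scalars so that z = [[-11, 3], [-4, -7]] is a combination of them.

Take coordinate vectors relative to {E₁₁, E₁₂, E₂₁, E₂₂}.
Since w₁, w₂ are independent, the coefficients expressing z are uniquely determined by a linear system.
Row-reducing the augmented matrix gives the unique coefficients (c₁, c₂) = (-1, 4).

z = -w₁ + 4w₂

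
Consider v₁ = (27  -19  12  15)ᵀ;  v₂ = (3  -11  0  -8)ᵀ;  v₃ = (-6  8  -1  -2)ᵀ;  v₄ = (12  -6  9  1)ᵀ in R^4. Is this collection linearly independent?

linearly dependent

Form the 4×4 matrix with these as columns; its determinant is 0.
A zero determinant means the columns are linearly dependent.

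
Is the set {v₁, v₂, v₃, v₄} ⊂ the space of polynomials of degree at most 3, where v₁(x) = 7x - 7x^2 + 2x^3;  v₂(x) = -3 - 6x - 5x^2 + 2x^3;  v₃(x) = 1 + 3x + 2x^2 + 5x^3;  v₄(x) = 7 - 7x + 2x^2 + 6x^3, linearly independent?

Write each element as a coordinate vector in ℝ⁴ using {1, x, …, x^3}.
The matrix [v₁|v₂|v₃|v₄] has determinant 3932.
A nonzero determinant means the columns are linearly independent.

linearly independent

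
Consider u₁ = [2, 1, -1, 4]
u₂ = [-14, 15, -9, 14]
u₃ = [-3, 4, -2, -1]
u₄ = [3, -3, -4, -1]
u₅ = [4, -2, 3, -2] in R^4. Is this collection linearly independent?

There are 5 vectors in a 4-dimensional space, so they cannot be linearly independent.

linearly dependent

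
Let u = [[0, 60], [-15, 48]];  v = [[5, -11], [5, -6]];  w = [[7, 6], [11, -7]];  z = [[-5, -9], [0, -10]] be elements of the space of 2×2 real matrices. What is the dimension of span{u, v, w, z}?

3

Use coordinates relative to {E₁₁, E₁₂, E₂₁, E₂₂}.
Put the 4×4 matrix [u|v|w|z] into echelon form.
There are 3 pivot columns, so rank = 3.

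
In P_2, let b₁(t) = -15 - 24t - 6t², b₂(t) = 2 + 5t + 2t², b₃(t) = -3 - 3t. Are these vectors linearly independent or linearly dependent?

linearly dependent

Take coordinates with respect to the standard basis {1, t, t²}.
Form the 3×3 matrix with these as columns; its determinant is 0.
A zero determinant means the columns are linearly dependent.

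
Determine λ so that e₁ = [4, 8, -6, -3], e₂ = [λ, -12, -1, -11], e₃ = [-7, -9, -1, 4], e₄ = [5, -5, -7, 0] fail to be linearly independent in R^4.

λ = 56

Dependence holds iff the 4×4 matrix [e₁ e₂ e₃ e₄] is singular.
Expanding, det = 9520 - 170*λ.
Setting this to zero gives λ = 56.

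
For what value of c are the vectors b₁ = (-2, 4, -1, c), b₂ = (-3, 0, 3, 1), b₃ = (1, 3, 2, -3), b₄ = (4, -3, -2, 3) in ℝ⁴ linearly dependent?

c = -47/9

The vectors are dependent exactly when the determinant of the matrix with rows b₁, b₂, b₃, b₄ vanishes.
Expanding, det = 45*c + 235.
Solving 45*c + 235 = 0 yields c = -47/9.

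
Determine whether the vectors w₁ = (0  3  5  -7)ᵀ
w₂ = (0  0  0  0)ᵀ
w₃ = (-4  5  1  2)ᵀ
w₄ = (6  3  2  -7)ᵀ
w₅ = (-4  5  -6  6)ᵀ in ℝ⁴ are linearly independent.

There are 5 vectors in a 4-dimensional space, so they cannot be linearly independent.

linearly dependent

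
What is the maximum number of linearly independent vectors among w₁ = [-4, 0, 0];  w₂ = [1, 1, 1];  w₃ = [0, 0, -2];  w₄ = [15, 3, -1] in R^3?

3

Form the matrix with w₁, w₂, w₃, w₄ as columns and reduce.
There are 3 pivot columns, so rank = 3.
(With 4 elements in a 3-dimensional space the rank is at most 3.)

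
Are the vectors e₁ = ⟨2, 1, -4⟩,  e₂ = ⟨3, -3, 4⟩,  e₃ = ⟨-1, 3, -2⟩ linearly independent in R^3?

linearly independent

The matrix [e₁|e₂|e₃] has determinant -34.
A nonzero determinant means the columns are linearly independent.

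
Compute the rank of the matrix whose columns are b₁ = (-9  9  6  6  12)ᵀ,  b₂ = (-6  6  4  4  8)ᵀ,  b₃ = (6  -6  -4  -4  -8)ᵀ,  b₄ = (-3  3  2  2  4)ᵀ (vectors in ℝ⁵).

rank 1

Apply Gaussian elimination to the matrix whose rows are b₁, b₂, b₃, b₄.
Reduction leaves 1 leading entry, giving rank 1.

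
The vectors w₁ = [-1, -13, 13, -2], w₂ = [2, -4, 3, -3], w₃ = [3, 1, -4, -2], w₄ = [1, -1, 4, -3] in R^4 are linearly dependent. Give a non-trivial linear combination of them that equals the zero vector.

w₁ - 3w₂ + 2w₃ + w₄ = 0

Solve the homogeneous system with w₁, w₂, w₃, w₄ as columns by row-reducing the coefficient matrix.
A generator of the null space is (1, -3, 2, 1).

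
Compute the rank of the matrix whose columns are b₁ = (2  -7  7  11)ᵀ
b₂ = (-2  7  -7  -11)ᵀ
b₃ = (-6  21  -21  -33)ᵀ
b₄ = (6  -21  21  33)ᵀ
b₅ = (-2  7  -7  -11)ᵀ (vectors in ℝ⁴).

rank 1

Apply Gaussian elimination to the matrix whose rows are b₁, b₂, b₃, b₄, b₅.
The echelon form has 1 nonzero row, so the rank is 1.
(With 5 elements in a 4-dimensional space the rank is at most 4.)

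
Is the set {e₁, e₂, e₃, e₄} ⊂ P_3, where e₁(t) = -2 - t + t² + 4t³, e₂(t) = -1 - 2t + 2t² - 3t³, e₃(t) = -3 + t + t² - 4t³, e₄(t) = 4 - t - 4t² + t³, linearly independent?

Write each element as a coordinate vector in ℝ⁴ using {1, t, …, t³}.
The matrix [e₁|e₂|e₃|e₄] has determinant -161.
A nonzero determinant means the columns are linearly independent.

linearly independent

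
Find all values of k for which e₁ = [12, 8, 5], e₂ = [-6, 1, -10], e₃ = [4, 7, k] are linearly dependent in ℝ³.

k = -29/6

Dependence holds iff the 3×3 matrix [e₁ e₂ e₃] is singular.
The determinant works out to 60*k + 290.
Solving 60*k + 290 = 0 yields k = -29/6.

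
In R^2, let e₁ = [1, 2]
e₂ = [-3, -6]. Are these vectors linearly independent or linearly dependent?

The matrix [e₁|e₂] has determinant 0.
A zero determinant means the columns are linearly dependent.

linearly dependent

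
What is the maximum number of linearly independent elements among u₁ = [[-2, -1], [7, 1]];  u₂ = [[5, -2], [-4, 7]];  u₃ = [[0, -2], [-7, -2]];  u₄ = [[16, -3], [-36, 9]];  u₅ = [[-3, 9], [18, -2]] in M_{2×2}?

3

Pass to coordinate vectors with respect to the basis {E₁₁, E₁₂, E₂₁, E₂₂}.
Put the 4×5 matrix [u₁|u₂|u₃|u₄|u₅] into echelon form.
The echelon form has 3 nonzero rows, so the rank is 3.
(With 5 elements in a 4-dimensional space the rank is at most 4.)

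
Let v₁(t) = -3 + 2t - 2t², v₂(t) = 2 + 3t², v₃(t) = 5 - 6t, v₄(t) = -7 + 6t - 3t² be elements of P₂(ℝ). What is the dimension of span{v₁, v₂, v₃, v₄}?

Use coordinates relative to {1, t, t²}.
Put the 3×4 matrix [v₁|v₂|v₃|v₄] into echelon form.
Exactly 2 pivots survive; hence the rank is 2.
(With 4 elements in a 3-dimensional space the rank is at most 3.)

dim = 2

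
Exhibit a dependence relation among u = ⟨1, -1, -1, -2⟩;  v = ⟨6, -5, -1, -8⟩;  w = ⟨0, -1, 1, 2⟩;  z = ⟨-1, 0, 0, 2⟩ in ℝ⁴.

Row-reduce the matrix with u, v, w, z as columns; the null space gives the coefficients.
One solution (up to scaling) is (3, -1, 2, -3).

3u - v + 2w - 3z = 0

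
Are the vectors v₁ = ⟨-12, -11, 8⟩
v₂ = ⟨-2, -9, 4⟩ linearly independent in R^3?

Row-reduce the matrix whose columns are v₁, v₂.
The reduction yields 2 nonzero rows, so the rank is 2.
Since rank = 2 (the number of vectors), the set is linearly independent.

linearly independent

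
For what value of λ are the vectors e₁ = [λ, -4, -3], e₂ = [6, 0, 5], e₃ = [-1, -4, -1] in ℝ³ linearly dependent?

Place the vectors as rows of a 3×3 matrix; dependence ⇔ determinant zero.
Cofactor expansion gives det = 20*λ + 68.
Setting this to zero gives λ = -17/5.

λ = -17/5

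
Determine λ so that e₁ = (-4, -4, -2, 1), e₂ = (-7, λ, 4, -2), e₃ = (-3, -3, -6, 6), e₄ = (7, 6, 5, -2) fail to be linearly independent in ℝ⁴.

Dependence holds iff the 4×4 matrix [e₁ e₂ e₃ e₄] is singular.
Expanding, det = 27*λ + 279.
This vanishes exactly when λ = -31/3.

λ = -31/3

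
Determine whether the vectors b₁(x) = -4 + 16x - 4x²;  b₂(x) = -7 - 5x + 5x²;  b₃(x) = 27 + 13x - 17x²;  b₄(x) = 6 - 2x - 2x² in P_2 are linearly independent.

Take coordinates with respect to the standard basis {1, x, x²}.
There are 4 vectors in a 3-dimensional space, so they cannot be linearly independent.

linearly dependent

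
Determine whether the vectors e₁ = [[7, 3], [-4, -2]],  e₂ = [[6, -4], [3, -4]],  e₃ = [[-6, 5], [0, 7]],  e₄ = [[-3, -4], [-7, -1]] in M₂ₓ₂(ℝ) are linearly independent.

linearly independent

Take coordinates with respect to the standard basis {E₁₁, E₁₂, E₂₁, E₂₂}.
The matrix [e₁|e₂|e₃|e₄] has determinant -1220.
A nonzero determinant means the columns are linearly independent.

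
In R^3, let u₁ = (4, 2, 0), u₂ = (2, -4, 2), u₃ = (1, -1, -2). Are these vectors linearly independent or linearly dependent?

linearly independent

Form the 3×3 matrix with these as columns; its determinant is 52.
A nonzero determinant means the columns are linearly independent.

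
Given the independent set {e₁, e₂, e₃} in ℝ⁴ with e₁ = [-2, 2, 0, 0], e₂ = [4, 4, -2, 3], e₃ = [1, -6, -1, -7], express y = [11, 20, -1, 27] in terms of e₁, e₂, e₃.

y = -3e₁ + 2e₂ - 3e₃

Since e₁, e₂, e₃ are independent, the coefficients expressing y are uniquely determined by a linear system.
The system has the unique solution (c₁, c₂, c₃) = (-3, 2, -3).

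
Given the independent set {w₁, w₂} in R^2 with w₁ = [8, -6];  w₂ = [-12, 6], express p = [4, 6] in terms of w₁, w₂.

Write p = c₁w₁ + c₂w₂ and equate components.
The system has the unique solution (c₁, c₂) = (-4, -3).

p = -4w₁ - 3w₂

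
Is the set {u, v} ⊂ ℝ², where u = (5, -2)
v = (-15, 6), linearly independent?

One vector is a scalar multiple of another, so the set is dependent.

linearly dependent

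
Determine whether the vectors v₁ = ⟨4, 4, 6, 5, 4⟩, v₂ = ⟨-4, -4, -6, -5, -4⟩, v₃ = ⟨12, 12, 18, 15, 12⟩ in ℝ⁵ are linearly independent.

Place the vectors as rows of a 3×5 matrix and reduce to echelon form.
The reduction yields 1 nonzero row, so the rank is 1.
Since rank 1 < 3, the set is linearly dependent.
Indeed v₁ + v₂ = 0.

linearly dependent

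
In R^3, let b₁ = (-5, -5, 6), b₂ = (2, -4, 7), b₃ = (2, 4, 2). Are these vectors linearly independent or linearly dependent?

Row-reduce the matrix whose columns are b₁, b₂, b₃.
The reduction yields 3 nonzero rows, so the rank is 3.
Since rank = 3 (the number of vectors), the set is linearly independent.

linearly independent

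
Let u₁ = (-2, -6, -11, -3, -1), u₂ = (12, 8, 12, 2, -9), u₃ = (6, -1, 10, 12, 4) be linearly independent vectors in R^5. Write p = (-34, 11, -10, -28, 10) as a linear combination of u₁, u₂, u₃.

p = -4u₁ - 2u₂ - 3u₃

Since u₁, u₂, u₃ are independent, the coefficients expressing p are uniquely determined by a linear system.
The system has the unique solution (c₁, c₂, c₃) = (-4, -2, -3).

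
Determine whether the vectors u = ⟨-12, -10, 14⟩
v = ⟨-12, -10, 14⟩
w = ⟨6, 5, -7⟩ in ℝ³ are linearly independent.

Form the 3×3 matrix with these as columns; its determinant is 0.
A zero determinant means the columns are linearly dependent.

linearly dependent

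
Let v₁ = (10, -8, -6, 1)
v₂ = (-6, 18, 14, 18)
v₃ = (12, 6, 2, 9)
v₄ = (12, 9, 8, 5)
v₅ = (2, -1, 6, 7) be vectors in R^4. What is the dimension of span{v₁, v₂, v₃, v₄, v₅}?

Put the 4×5 matrix [v₁|v₂|v₃|v₄|v₅] into echelon form.
The echelon form has 4 nonzero rows, so the rank is 4.
(With 5 elements in a 4-dimensional space the rank is at most 4.)

4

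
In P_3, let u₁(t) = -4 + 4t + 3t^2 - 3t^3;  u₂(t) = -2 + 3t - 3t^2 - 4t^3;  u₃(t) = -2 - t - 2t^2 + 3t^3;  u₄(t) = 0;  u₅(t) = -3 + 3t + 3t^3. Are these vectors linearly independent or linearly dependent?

Write each element as a coordinate vector in ℝ⁴ using {1, t, …, t^3}.
There are 5 vectors in a 4-dimensional space, so they cannot be linearly independent.

linearly dependent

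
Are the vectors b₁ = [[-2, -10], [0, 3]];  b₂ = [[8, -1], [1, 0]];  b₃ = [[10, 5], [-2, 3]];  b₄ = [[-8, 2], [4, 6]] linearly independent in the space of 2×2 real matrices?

linearly independent

Take coordinates with respect to the standard basis {E₁₁, E₁₂, E₂₁, E₂₂}.
Place the vectors as rows of a 4×4 matrix and reduce to echelon form.
The reduction yields 4 nonzero rows, so the rank is 4.
Since rank = 4 (the number of vectors), the set is linearly independent.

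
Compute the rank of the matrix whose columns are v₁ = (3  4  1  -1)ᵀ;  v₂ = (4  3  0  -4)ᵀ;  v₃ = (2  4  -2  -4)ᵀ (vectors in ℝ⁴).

3

Apply Gaussian elimination to the matrix whose rows are v₁, v₂, v₃.
The echelon form has 3 nonzero rows, so the rank is 3.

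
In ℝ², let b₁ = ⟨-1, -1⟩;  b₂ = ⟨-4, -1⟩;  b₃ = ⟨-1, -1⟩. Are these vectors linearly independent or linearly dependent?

There are 3 vectors in a 2-dimensional space, so they cannot be linearly independent.

linearly dependent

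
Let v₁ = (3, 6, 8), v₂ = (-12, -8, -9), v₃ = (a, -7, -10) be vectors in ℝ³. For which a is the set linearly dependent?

The set is linearly dependent precisely when det[v₁; v₂; v₃] = 0.
The determinant works out to 10*a + 3.
Setting this to zero gives a = -3/10.

a = -3/10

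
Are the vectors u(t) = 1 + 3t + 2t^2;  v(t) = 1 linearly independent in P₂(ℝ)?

linearly independent

Take coordinates with respect to the standard basis {1, t, t^2}.
Row-reduce the matrix whose columns are u, v.
The reduction yields 2 nonzero rows, so the rank is 2.
Since rank = 2 (the number of vectors), the set is linearly independent.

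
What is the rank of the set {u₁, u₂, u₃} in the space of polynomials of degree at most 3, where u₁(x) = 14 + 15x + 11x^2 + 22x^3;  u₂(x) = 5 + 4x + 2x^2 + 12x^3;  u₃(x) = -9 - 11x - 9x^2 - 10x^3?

Pass to coordinate vectors with respect to the basis {1, x, …, x^3}.
Apply Gaussian elimination to the matrix whose rows are u₁, u₂, u₃.
Reduction leaves 2 leading entries, giving rank 2.

2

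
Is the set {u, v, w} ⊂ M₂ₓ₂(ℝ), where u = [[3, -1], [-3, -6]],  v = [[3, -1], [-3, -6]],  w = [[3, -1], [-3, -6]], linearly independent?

Write each element as a coordinate vector in ℝ⁴ using {E₁₁, E₁₂, E₂₁, E₂₂}.
Two of the vectors are equal, giving an immediate dependence.

linearly dependent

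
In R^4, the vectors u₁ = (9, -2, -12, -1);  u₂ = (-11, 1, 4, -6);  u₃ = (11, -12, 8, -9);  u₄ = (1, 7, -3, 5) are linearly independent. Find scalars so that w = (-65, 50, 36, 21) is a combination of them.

w = -4u₁ + 2u₂ - u₃ + 4u₄

Solve the system with u₁, u₂, u₃, u₄ as columns and w as the right-hand side.
The system has the unique solution (c₁, …, c₄) = (-4, 2, -1, 4).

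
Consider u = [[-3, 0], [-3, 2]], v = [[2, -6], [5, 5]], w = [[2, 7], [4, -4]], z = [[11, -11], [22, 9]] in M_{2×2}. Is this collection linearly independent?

Write each element as a coordinate vector in ℝ⁴ using {E₁₁, E₁₂, E₂₁, E₂₂}.
Place the vectors as rows of a 4×4 matrix and reduce to echelon form.
The reduction yields 3 nonzero rows, so the rank is 3.
Since rank 3 < 4, the set is linearly dependent.
Indeed u - 3v - w + z = 0.

linearly dependent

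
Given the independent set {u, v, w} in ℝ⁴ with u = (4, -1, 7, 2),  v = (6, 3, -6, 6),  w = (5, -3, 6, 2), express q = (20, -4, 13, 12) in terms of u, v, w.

Write q = α₁u + … + α₃w and equate components.
Back-substitution yields (α₁, α₂, α₃) = (1, 1, 2).

q = u + v + 2w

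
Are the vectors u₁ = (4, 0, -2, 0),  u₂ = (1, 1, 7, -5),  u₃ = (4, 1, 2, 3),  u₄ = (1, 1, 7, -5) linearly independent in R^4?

Two of the vectors are equal, giving an immediate dependence.

linearly dependent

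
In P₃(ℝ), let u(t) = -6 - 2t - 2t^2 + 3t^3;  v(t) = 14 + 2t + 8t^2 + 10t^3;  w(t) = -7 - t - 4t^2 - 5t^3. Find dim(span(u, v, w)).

dim = 2

Use coordinates relative to {1, t, …, t^3}.
Put the 4×3 matrix [u|v|w] into echelon form.
There are 2 pivot columns, so rank = 2.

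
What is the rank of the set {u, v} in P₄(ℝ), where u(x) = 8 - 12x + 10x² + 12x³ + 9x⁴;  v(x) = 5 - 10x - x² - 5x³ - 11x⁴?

Use coordinates relative to {1, x, …, x⁴}.
Form the matrix with u, v as columns and reduce.
The echelon form has 2 nonzero rows, so the rank is 2.

rank 2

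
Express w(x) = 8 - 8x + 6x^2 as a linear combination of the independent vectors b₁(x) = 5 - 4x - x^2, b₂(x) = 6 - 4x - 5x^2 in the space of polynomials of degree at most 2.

Work in coordinates with respect to the standard basis {1, x, x^2}.
Set up the augmented matrix [b₁ | b₂ | w] and row-reduce.
The system has the unique solution (a₁, a₂) = (4, -2).

w = 4b₁ - 2b₂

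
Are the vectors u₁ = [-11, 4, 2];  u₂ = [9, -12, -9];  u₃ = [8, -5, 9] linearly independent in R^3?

Place the vectors as rows of a 3×3 matrix and reduce to echelon form.
The reduction yields 3 nonzero rows, so the rank is 3.
Since rank = 3 (the number of vectors), the set is linearly independent.

linearly independent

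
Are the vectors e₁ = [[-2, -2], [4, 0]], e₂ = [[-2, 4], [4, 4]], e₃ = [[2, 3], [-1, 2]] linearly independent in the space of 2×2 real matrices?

linearly independent

Take coordinates with respect to the standard basis {E₁₁, E₁₂, E₂₁, E₂₂}.
Row-reduce the matrix whose columns are e₁, e₂, e₃.
The reduction yields 3 nonzero rows, so the rank is 3.
Since rank = 3 (the number of vectors), the set is linearly independent.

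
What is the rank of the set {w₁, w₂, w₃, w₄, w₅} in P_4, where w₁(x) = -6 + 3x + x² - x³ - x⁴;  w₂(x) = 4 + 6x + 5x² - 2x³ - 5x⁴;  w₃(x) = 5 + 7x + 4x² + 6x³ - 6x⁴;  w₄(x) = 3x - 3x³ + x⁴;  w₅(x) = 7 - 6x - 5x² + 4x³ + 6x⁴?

Pass to coordinate vectors with respect to the basis {1, x, …, x⁴}.
Form the matrix with w₁, w₂, w₃, w₄, w₅ as columns and reduce.
The echelon form has 5 nonzero rows, so the rank is 5.

rank 5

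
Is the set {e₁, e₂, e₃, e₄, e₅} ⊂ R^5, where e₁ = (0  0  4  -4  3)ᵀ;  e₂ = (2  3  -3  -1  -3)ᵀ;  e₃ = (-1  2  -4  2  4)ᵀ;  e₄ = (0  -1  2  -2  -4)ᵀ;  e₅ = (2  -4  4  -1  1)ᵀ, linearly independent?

Form the 5×5 matrix with these as columns; its determinant is -485.
A nonzero determinant means the columns are linearly independent.

linearly independent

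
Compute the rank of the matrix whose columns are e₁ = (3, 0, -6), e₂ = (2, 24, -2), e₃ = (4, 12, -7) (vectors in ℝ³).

rank 2

Put the 3×3 matrix [e₁|e₂|e₃] into echelon form.
Reduction leaves 2 leading entries, giving rank 2.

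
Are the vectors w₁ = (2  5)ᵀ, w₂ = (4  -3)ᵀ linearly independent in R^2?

linearly independent

The matrix [w₁|w₂] has determinant -26.
A nonzero determinant means the columns are linearly independent.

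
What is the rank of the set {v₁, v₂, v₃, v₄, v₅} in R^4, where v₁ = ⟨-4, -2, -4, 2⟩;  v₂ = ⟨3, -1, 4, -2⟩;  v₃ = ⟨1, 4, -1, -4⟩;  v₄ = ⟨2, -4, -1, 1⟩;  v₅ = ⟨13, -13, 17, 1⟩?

4

Apply Gaussian elimination to the matrix whose rows are v₁, v₂, v₃, v₄, v₅.
Exactly 4 pivots survive; hence the rank is 4.
(With 5 elements in a 4-dimensional space the rank is at most 4.)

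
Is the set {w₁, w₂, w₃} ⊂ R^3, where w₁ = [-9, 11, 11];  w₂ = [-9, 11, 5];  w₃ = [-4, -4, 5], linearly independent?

linearly independent

Form the 3×3 matrix with these as columns; its determinant is 480.
A nonzero determinant means the columns are linearly independent.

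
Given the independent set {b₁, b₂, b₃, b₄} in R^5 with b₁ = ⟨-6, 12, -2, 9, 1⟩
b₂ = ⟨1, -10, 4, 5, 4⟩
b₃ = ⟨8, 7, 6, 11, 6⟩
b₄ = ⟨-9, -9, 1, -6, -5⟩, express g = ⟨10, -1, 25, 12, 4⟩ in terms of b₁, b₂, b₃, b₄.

g = -b₁ - b₂ + 4b₃ + 3b₄

Write g = a₁b₁ + … + a₄b₄ and equate components.
Back-substitution yields (a₁, …, a₄) = (-1, -1, 4, 3).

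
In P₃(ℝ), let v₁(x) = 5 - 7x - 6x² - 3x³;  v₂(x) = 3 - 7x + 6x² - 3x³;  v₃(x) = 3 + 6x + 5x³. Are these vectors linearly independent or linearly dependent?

linearly independent

Take coordinates with respect to the standard basis {1, x, …, x³}.
Row-reduce the matrix whose columns are v₁, v₂, v₃.
The reduction yields 3 nonzero rows, so the rank is 3.
Since rank = 3 (the number of vectors), the set is linearly independent.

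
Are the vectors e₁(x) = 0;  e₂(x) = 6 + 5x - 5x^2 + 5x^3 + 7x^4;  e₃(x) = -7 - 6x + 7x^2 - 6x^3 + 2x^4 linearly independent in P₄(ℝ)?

Take coordinates with respect to the standard basis {1, x, …, x^4}.
One of the vectors is the zero vector, so the set is linearly dependent.

linearly dependent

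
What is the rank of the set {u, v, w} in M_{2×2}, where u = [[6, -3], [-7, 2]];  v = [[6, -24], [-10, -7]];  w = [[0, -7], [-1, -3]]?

Pass to coordinate vectors with respect to the basis {E₁₁, E₁₂, E₂₁, E₂₂}.
Form the matrix with u, v, w as columns and reduce.
Reduction leaves 2 leading entries, giving rank 2.

2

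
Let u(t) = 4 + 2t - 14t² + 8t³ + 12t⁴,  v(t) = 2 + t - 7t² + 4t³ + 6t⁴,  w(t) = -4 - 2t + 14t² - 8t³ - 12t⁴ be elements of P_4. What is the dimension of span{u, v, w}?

Pass to coordinate vectors with respect to the basis {1, t, …, t⁴}.
Form the matrix with u, v, w as columns and reduce.
Exactly 1 pivot survives; hence the rank is 1.

1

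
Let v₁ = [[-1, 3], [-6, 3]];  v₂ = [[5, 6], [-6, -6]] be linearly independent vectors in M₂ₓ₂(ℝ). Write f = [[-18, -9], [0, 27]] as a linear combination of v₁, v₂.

f = 3v₁ - 3v₂

Identify each element with its coordinate vector in ℝ⁴ via {E₁₁, E₁₂, E₂₁, E₂₂}.
Write f = c₁v₁ + c₂v₂ and equate components.
Row-reducing the augmented matrix gives the unique coefficients (c₁, c₂) = (3, -3).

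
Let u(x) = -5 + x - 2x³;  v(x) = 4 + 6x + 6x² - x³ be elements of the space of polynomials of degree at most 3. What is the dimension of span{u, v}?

dim = 2

Represent each element by its coordinate vector in ℝ⁴.
Form the matrix with u, v as columns and reduce.
The echelon form has 2 nonzero rows, so the rank is 2.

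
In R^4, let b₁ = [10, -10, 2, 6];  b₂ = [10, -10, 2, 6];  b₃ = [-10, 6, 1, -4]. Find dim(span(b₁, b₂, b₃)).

Row-reduce the 3×4 matrix with these as rows.
There are 2 pivot columns, so rank = 2.

dim = 2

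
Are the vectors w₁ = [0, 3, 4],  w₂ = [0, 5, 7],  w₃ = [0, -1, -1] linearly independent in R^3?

Form the 3×3 matrix with these as columns; its determinant is 0.
A zero determinant means the columns are linearly dependent.

linearly dependent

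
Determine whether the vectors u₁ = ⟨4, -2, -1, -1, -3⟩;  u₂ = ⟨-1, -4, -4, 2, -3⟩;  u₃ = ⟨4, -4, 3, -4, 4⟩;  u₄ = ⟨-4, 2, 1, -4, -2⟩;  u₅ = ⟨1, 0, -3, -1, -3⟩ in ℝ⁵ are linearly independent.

The matrix [u₁|u₂|u₃|u₄|u₅] has determinant 2490.
A nonzero determinant means the columns are linearly independent.

linearly independent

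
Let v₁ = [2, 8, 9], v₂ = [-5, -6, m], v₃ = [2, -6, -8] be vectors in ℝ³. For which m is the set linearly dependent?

m = -11/2

Place the vectors as rows of a 3×3 matrix; dependence ⇔ determinant zero.
Cofactor expansion gives det = 28*m + 154.
This vanishes exactly when m = -11/2.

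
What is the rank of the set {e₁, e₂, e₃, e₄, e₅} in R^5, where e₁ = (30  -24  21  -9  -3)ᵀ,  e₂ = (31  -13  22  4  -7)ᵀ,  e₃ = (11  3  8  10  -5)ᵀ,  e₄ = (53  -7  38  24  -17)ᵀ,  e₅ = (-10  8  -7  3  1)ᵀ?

Form the matrix with e₁, e₂, e₃, e₄, e₅ as columns and reduce.
Exactly 2 pivots survive; hence the rank is 2.

2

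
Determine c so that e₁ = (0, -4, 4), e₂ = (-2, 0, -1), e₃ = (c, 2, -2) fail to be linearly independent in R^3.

c = 0

Dependence holds iff the 3×3 matrix [e₁ e₂ e₃] is singular.
Expanding, det = 4*c.
Solving 4*c = 0 yields c = 0.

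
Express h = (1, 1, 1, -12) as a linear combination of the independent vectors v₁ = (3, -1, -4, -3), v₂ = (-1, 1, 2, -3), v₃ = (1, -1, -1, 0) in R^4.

Write h = c₁v₁ + … + c₃v₃ and equate components.
Row-reducing the augmented matrix gives the unique coefficients (c₁, c₂, c₃) = (1, 3, 1).

h = v₁ + 3v₂ + v₃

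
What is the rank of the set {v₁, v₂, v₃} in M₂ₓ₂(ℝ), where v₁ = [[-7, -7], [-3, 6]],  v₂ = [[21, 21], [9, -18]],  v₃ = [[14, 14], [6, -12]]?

Use coordinates relative to {E₁₁, E₁₂, E₂₁, E₂₂}.
Form the matrix with v₁, v₂, v₃ as columns and reduce.
The echelon form has 1 nonzero row, so the rank is 1.

rank 1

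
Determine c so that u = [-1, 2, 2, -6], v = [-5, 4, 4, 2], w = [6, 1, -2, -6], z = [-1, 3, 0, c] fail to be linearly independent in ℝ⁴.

c = 16

Place the vectors as rows of a 4×4 matrix; dependence ⇔ determinant zero.
Cofactor expansion gives det = 288 - 18*c.
This vanishes exactly when c = 16.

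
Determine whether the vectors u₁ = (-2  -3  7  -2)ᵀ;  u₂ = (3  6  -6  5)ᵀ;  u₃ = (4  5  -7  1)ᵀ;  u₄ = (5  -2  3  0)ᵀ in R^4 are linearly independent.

The matrix [u₁|u₂|u₃|u₄] has determinant -475.
A nonzero determinant means the columns are linearly independent.

linearly independent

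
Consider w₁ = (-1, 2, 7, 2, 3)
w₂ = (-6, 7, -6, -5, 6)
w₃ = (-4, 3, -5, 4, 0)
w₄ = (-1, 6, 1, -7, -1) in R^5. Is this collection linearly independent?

linearly independent

Row-reduce the matrix whose columns are w₁, w₂, w₃, w₄.
The reduction yields 4 nonzero rows, so the rank is 4.
Since rank = 4 (the number of vectors), the set is linearly independent.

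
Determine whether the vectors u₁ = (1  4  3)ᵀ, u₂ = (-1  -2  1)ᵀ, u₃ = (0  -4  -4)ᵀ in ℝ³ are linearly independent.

linearly independent

Place the vectors as rows of a 3×3 matrix and reduce to echelon form.
The reduction yields 3 nonzero rows, so the rank is 3.
Since rank = 3 (the number of vectors), the set is linearly independent.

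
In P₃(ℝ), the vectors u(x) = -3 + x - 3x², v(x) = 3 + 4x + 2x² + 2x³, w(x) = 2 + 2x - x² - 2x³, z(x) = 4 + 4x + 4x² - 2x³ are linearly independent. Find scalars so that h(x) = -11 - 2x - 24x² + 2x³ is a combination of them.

Work in coordinates with respect to the standard basis {1, x, …, x³}.
Write h = α₁u + … + α₄z and equate components.
The system has the unique solution (α₁, …, α₄) = (2, 1, 4, -4).

h = 2u + v + 4w - 4z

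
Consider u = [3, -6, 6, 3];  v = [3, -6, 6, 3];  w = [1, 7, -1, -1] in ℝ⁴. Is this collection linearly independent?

Two of the vectors are equal, giving an immediate dependence.

linearly dependent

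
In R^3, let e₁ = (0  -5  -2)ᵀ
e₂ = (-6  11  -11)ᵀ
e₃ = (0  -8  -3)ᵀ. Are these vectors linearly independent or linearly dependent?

The matrix [e₁|e₂|e₃] has determinant -6.
A nonzero determinant means the columns are linearly independent.

linearly independent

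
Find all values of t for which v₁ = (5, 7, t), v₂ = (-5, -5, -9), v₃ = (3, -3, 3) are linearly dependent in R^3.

Place the vectors as rows of a 3×3 matrix; dependence ⇔ determinant zero.
The determinant works out to 30*t - 294.
This vanishes exactly when t = 49/5.

t = 49/5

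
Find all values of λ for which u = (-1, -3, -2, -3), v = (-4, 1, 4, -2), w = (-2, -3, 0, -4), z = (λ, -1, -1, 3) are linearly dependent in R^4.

The set is linearly dependent precisely when det[u; v; w; z] = 0.
Expanding, det = 8*λ - 60.
This vanishes exactly when λ = 15/2.

λ = 15/2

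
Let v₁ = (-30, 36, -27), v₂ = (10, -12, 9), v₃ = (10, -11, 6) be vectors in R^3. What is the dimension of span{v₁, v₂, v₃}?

Form the matrix with v₁, v₂, v₃ as columns and reduce.
There are 2 pivot columns, so rank = 2.

2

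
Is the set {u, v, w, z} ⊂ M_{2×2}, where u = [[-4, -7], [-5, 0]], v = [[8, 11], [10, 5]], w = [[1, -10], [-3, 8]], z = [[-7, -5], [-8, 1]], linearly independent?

Write each element as a coordinate vector in ℝ⁴ using {E₁₁, E₁₂, E₂₁, E₂₂}.
The matrix [u|v|w|z] has determinant -563.
A nonzero determinant means the columns are linearly independent.

linearly independent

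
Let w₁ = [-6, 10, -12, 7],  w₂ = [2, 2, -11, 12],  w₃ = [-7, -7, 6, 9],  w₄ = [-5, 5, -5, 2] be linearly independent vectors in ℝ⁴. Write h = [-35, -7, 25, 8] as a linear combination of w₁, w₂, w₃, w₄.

h = 3w₁ - 3w₂ + 3w₃ - 2w₄

Write h = c₁w₁ + … + c₄w₄ and equate components.
Back-substitution yields (c₁, …, c₄) = (3, -3, 3, -2).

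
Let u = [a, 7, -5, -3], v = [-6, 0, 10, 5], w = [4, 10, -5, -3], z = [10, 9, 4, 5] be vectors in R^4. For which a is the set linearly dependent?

Place the vectors as rows of a 4×4 matrix; dependence ⇔ determinant zero.
The determinant works out to 1104 - 345*a.
Solving 1104 - 345*a = 0 yields a = 16/5.

a = 16/5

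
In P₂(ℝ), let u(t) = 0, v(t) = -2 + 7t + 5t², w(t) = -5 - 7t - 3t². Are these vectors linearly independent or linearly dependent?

Write each element as a coordinate vector in ℝ³ using {1, t, t²}.
One of the vectors is the zero vector, so the set is linearly dependent.

linearly dependent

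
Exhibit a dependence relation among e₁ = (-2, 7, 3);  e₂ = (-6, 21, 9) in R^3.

Write the vectors as columns of a matrix and find a nonzero vector in its null space.
A generator of the null space is (3, -1).

3e₁ - e₂ = 0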